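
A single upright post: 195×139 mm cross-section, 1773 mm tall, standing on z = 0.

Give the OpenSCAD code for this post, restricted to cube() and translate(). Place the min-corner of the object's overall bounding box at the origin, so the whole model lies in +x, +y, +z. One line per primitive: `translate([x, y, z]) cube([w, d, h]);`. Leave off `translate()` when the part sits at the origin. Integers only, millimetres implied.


cube([195, 139, 1773]);


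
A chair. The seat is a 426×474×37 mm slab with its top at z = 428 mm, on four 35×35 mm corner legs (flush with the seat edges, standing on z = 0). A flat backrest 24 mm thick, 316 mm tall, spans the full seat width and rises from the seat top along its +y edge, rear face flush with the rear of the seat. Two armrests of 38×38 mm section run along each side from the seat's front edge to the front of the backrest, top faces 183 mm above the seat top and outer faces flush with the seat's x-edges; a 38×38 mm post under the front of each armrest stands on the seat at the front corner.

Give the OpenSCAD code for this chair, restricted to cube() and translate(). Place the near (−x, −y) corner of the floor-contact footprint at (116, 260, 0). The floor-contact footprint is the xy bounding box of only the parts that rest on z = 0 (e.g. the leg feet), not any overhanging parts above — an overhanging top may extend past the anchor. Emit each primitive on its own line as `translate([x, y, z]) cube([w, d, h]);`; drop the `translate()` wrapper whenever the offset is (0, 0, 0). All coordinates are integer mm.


translate([116, 260, 391]) cube([426, 474, 37]);
translate([116, 260, 0]) cube([35, 35, 391]);
translate([507, 260, 0]) cube([35, 35, 391]);
translate([116, 699, 0]) cube([35, 35, 391]);
translate([507, 699, 0]) cube([35, 35, 391]);
translate([116, 710, 428]) cube([426, 24, 316]);
translate([116, 260, 573]) cube([38, 450, 38]);
translate([504, 260, 573]) cube([38, 450, 38]);
translate([116, 260, 428]) cube([38, 38, 145]);
translate([504, 260, 428]) cube([38, 38, 145]);


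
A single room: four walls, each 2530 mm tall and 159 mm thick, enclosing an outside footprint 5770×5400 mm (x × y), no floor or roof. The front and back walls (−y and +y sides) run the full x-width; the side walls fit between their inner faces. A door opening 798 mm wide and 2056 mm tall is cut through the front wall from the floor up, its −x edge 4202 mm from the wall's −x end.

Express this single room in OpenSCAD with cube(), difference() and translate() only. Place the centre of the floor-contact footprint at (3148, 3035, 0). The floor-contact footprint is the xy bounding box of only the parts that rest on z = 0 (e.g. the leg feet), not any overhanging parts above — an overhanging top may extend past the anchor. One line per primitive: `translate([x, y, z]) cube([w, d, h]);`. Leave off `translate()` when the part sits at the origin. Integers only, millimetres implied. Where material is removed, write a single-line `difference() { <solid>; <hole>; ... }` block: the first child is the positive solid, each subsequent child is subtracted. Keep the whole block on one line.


difference() { translate([263, 335, 0]) cube([5770, 159, 2530]); translate([4465, 335, 0]) cube([798, 159, 2056]); }
translate([263, 5576, 0]) cube([5770, 159, 2530]);
translate([263, 494, 0]) cube([159, 5082, 2530]);
translate([5874, 494, 0]) cube([159, 5082, 2530]);


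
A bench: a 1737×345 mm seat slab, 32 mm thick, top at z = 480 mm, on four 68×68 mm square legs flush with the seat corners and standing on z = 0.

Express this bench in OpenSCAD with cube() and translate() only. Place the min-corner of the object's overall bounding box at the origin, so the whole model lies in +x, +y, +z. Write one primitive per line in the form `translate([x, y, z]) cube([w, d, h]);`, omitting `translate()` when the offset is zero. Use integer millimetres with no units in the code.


translate([0, 0, 448]) cube([1737, 345, 32]);
cube([68, 68, 448]);
translate([0, 277, 0]) cube([68, 68, 448]);
translate([1669, 0, 0]) cube([68, 68, 448]);
translate([1669, 277, 0]) cube([68, 68, 448]);


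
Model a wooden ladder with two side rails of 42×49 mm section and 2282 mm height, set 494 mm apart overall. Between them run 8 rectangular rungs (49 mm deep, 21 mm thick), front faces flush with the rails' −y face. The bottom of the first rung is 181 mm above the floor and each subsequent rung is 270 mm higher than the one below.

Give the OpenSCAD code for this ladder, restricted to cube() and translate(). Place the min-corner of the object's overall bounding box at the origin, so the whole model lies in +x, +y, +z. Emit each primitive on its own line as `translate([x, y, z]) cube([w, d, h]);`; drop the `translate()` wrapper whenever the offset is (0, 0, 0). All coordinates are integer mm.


cube([42, 49, 2282]);
translate([452, 0, 0]) cube([42, 49, 2282]);
translate([42, 0, 181]) cube([410, 49, 21]);
translate([42, 0, 451]) cube([410, 49, 21]);
translate([42, 0, 721]) cube([410, 49, 21]);
translate([42, 0, 991]) cube([410, 49, 21]);
translate([42, 0, 1261]) cube([410, 49, 21]);
translate([42, 0, 1531]) cube([410, 49, 21]);
translate([42, 0, 1801]) cube([410, 49, 21]);
translate([42, 0, 2071]) cube([410, 49, 21]);


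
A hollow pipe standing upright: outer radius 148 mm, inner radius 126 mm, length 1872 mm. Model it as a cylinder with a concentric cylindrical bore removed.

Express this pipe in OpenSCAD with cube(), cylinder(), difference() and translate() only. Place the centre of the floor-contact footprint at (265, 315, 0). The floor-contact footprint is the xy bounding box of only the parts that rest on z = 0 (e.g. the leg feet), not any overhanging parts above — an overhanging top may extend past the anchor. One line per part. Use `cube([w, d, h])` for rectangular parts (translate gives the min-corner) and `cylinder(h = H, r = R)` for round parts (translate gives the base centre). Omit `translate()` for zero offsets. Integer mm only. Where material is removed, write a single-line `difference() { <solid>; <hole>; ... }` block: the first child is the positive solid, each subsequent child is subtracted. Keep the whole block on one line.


difference() { translate([265, 315, 0]) cylinder(h = 1872, r = 148); translate([265, 315, 0]) cylinder(h = 1872, r = 126); }


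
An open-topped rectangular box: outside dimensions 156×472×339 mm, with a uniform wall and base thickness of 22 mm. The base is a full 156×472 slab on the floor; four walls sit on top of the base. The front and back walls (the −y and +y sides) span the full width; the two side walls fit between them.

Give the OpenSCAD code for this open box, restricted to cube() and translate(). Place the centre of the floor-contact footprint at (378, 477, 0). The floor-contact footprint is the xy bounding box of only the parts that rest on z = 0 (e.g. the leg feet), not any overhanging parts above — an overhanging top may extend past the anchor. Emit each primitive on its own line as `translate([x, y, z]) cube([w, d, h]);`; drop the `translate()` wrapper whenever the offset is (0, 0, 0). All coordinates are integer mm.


translate([300, 241, 0]) cube([156, 472, 22]);
translate([300, 241, 22]) cube([156, 22, 317]);
translate([300, 691, 22]) cube([156, 22, 317]);
translate([300, 263, 22]) cube([22, 428, 317]);
translate([434, 263, 22]) cube([22, 428, 317]);


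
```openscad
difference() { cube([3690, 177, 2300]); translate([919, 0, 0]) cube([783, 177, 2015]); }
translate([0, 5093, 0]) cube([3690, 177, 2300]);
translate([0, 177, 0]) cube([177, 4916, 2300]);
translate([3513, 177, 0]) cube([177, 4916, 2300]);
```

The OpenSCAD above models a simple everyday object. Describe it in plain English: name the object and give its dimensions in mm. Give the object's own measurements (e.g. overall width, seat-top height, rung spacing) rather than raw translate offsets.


A single room: four walls, each 2300 mm tall and 177 mm thick, enclosing an outside footprint 3690×5270 mm (x × y), no floor or roof. The front and back walls (−y and +y sides) run the full x-width; the side walls fit between their inner faces. A door opening 783 mm wide and 2015 mm tall is cut through the front wall from the floor up, its −x edge 919 mm from the wall's −x end.


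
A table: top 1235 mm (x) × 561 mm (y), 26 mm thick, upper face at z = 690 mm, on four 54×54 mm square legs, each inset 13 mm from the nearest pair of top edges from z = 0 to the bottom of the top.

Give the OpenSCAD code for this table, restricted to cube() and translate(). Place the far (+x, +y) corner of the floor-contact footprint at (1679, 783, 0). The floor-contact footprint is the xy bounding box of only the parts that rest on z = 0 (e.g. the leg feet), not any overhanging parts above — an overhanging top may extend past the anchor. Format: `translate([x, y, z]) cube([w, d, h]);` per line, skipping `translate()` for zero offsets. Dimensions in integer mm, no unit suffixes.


// leg_h = 690 - 26 = 664
translate([457, 235, 664]) cube([1235, 561, 26]);
translate([470, 248, 0]) cube([54, 54, 664]);
translate([1625, 248, 0]) cube([54, 54, 664]);
translate([470, 729, 0]) cube([54, 54, 664]);
translate([1625, 729, 0]) cube([54, 54, 664]);


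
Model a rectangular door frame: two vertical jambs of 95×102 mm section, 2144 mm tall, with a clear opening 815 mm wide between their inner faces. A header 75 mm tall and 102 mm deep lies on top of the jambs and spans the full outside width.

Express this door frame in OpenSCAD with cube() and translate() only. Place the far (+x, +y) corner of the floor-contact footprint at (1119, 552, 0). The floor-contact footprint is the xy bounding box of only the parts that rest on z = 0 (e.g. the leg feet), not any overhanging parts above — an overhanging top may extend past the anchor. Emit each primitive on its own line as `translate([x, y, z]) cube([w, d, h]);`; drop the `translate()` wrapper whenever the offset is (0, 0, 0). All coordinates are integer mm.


translate([114, 450, 0]) cube([95, 102, 2144]);
translate([1024, 450, 0]) cube([95, 102, 2144]);
translate([114, 450, 2144]) cube([1005, 102, 75]);


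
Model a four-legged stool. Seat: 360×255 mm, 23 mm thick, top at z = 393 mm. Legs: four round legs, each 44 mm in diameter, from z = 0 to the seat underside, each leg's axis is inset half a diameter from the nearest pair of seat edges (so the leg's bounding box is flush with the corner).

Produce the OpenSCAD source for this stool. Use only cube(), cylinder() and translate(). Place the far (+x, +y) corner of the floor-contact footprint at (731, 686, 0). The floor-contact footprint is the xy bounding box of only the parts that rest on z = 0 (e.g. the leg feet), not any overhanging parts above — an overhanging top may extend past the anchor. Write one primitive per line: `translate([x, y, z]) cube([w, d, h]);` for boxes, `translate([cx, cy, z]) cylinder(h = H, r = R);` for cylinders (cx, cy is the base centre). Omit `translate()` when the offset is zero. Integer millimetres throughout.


translate([371, 431, 370]) cube([360, 255, 23]);
translate([393, 453, 0]) cylinder(h = 370, r = 22);
translate([709, 453, 0]) cylinder(h = 370, r = 22);
translate([393, 664, 0]) cylinder(h = 370, r = 22);
translate([709, 664, 0]) cylinder(h = 370, r = 22);


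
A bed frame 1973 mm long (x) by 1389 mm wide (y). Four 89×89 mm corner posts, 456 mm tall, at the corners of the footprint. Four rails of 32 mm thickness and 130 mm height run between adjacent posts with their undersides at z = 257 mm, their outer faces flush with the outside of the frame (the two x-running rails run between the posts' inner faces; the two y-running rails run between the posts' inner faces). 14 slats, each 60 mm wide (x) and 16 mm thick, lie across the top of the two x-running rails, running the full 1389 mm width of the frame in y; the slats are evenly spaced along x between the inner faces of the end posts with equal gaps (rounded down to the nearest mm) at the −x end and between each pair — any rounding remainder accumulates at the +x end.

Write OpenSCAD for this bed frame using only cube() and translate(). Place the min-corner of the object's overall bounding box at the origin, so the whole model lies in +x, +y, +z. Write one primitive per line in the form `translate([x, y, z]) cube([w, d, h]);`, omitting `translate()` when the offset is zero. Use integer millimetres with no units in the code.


cube([89, 89, 456]);
translate([0, 1300, 0]) cube([89, 89, 456]);
translate([1884, 0, 0]) cube([89, 89, 456]);
translate([1884, 1300, 0]) cube([89, 89, 456]);
translate([89, 0, 257]) cube([1795, 32, 130]);
translate([89, 1357, 257]) cube([1795, 32, 130]);
translate([0, 89, 257]) cube([32, 1211, 130]);
translate([1941, 89, 257]) cube([32, 1211, 130]);
translate([152, 0, 387]) cube([60, 1389, 16]);
translate([275, 0, 387]) cube([60, 1389, 16]);
translate([398, 0, 387]) cube([60, 1389, 16]);
translate([521, 0, 387]) cube([60, 1389, 16]);
translate([644, 0, 387]) cube([60, 1389, 16]);
translate([767, 0, 387]) cube([60, 1389, 16]);
translate([890, 0, 387]) cube([60, 1389, 16]);
translate([1013, 0, 387]) cube([60, 1389, 16]);
translate([1136, 0, 387]) cube([60, 1389, 16]);
translate([1259, 0, 387]) cube([60, 1389, 16]);
translate([1382, 0, 387]) cube([60, 1389, 16]);
translate([1505, 0, 387]) cube([60, 1389, 16]);
translate([1628, 0, 387]) cube([60, 1389, 16]);
translate([1751, 0, 387]) cube([60, 1389, 16]);


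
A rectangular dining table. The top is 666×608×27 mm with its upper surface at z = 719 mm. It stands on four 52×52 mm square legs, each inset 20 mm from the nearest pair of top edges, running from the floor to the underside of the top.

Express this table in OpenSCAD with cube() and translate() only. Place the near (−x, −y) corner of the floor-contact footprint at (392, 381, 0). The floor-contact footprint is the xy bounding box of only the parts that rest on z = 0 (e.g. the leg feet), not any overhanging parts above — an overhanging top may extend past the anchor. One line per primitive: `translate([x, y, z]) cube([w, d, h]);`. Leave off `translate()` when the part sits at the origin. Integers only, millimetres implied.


// leg_h = 719 - 27 = 692
translate([372, 361, 692]) cube([666, 608, 27]);
translate([392, 381, 0]) cube([52, 52, 692]);
translate([966, 381, 0]) cube([52, 52, 692]);
translate([392, 897, 0]) cube([52, 52, 692]);
translate([966, 897, 0]) cube([52, 52, 692]);


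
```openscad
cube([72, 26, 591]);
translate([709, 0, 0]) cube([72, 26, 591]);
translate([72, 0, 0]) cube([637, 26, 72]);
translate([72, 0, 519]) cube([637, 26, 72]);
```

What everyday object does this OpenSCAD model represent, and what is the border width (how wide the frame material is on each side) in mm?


A picture frame. The border width is 72 mm.

Four thin pieces enclosing a rectangular opening — a picture frame. The two full-height stiles are 591 mm tall; the top rail sits at z = 519 and is 72 mm tall, so the border above the opening is 591 − 519 = 72 mm, matching the stile x-width.


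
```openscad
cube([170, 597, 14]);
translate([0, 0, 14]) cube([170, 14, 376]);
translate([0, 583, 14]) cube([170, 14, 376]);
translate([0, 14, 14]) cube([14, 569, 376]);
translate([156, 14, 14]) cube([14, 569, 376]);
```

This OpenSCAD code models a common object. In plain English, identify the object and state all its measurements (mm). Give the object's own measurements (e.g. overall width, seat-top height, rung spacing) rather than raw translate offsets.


An open-topped rectangular box: outside dimensions 170×597×390 mm, with a uniform wall and base thickness of 14 mm. The base is a full 170×597 slab on the floor; four walls sit on top of the base. The front and back walls (the −y and +y sides) span the full width; the two side walls fit between them.


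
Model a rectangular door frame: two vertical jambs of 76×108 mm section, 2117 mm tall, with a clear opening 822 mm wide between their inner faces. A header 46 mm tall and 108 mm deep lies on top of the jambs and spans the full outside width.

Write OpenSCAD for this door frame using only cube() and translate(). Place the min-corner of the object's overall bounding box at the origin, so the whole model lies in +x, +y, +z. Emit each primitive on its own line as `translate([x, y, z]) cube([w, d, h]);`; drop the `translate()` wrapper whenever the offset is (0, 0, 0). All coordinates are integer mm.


cube([76, 108, 2117]);
translate([898, 0, 0]) cube([76, 108, 2117]);
translate([0, 0, 2117]) cube([974, 108, 46]);


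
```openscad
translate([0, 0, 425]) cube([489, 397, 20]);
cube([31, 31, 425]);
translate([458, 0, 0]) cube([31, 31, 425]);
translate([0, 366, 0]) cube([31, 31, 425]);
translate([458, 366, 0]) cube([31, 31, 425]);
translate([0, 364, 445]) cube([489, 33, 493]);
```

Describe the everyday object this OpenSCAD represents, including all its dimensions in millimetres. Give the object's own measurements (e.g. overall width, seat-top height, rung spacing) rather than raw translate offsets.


A chair. The seat is a 489×397×20 mm slab with its top at z = 445 mm, on four 31×31 mm corner legs (flush with the seat edges, standing on z = 0). A flat backrest 33 mm thick, 493 mm tall, spans the full seat width and rises from the seat top along its +y edge, rear face flush with the rear of the seat.


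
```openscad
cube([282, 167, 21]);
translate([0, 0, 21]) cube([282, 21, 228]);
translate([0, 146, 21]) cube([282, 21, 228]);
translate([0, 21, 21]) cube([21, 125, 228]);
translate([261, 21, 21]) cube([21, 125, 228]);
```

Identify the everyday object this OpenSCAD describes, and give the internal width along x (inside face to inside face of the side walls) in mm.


An open box. The internal width is 240 mm.

A 282×167 base slab with four walls standing on it — an open box. The base is 282 mm wide and the walls are 21 mm thick, so the internal width is 282 − 2 × 21 = 240 mm.


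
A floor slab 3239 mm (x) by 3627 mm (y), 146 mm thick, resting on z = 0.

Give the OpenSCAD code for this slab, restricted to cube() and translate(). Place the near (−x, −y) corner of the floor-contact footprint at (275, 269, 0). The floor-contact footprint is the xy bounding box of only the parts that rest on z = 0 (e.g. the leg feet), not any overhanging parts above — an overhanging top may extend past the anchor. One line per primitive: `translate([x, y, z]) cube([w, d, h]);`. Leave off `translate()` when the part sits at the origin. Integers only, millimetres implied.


translate([275, 269, 0]) cube([3239, 3627, 146]);


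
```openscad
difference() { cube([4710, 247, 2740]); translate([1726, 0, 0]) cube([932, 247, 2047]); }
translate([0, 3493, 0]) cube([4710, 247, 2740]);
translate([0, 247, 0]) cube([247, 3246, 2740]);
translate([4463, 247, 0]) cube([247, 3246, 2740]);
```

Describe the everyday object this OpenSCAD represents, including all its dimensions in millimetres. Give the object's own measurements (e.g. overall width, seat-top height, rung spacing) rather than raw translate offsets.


A single room: four walls, each 2740 mm tall and 247 mm thick, enclosing an outside footprint 4710×3740 mm (x × y), no floor or roof. The front and back walls (−y and +y sides) run the full x-width; the side walls fit between their inner faces. A door opening 932 mm wide and 2047 mm tall is cut through the front wall from the floor up, its −x edge 1726 mm from the wall's −x end.


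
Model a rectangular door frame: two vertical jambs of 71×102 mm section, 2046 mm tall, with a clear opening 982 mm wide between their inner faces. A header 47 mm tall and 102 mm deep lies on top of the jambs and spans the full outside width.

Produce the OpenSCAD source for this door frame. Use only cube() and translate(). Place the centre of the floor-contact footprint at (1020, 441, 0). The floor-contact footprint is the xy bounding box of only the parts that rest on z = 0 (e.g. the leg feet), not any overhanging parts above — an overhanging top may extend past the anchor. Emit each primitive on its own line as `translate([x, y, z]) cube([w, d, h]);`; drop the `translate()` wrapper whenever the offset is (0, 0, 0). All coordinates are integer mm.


translate([458, 390, 0]) cube([71, 102, 2046]);
translate([1511, 390, 0]) cube([71, 102, 2046]);
translate([458, 390, 2046]) cube([1124, 102, 47]);


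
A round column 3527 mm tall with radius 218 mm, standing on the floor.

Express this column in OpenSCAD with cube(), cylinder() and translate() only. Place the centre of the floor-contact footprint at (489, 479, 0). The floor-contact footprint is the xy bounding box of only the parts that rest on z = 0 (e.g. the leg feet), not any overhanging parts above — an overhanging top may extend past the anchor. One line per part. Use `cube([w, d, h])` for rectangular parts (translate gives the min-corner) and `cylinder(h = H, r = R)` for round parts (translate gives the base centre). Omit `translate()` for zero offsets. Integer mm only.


translate([489, 479, 0]) cylinder(h = 3527, r = 218);


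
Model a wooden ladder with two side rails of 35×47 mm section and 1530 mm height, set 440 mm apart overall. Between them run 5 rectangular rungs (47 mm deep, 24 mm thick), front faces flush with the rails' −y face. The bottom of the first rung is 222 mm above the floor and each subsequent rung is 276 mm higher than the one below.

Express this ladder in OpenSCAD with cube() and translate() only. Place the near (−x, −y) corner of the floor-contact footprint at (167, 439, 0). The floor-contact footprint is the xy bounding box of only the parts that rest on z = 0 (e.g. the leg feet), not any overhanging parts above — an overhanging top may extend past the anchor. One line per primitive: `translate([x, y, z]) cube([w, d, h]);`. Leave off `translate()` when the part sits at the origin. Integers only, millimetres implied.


translate([167, 439, 0]) cube([35, 47, 1530]);
translate([572, 439, 0]) cube([35, 47, 1530]);
translate([202, 439, 222]) cube([370, 47, 24]);
translate([202, 439, 498]) cube([370, 47, 24]);
translate([202, 439, 774]) cube([370, 47, 24]);
translate([202, 439, 1050]) cube([370, 47, 24]);
translate([202, 439, 1326]) cube([370, 47, 24]);


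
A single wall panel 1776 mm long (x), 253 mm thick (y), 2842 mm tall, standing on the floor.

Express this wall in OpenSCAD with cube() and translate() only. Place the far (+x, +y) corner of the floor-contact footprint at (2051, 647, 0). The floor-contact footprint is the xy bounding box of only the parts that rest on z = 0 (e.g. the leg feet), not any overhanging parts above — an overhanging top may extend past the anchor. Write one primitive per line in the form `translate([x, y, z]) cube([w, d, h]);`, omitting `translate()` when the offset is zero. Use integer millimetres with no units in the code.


translate([275, 394, 0]) cube([1776, 253, 2842]);


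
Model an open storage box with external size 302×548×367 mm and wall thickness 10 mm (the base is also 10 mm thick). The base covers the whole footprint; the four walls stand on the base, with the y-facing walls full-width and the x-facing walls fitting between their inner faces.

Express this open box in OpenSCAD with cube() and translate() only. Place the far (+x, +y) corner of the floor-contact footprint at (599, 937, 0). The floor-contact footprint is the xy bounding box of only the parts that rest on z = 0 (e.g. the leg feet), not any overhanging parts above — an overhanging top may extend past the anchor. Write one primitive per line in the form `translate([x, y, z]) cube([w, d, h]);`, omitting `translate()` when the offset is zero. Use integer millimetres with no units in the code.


translate([297, 389, 0]) cube([302, 548, 10]);
translate([297, 389, 10]) cube([302, 10, 357]);
translate([297, 927, 10]) cube([302, 10, 357]);
translate([297, 399, 10]) cube([10, 528, 357]);
translate([589, 399, 10]) cube([10, 528, 357]);


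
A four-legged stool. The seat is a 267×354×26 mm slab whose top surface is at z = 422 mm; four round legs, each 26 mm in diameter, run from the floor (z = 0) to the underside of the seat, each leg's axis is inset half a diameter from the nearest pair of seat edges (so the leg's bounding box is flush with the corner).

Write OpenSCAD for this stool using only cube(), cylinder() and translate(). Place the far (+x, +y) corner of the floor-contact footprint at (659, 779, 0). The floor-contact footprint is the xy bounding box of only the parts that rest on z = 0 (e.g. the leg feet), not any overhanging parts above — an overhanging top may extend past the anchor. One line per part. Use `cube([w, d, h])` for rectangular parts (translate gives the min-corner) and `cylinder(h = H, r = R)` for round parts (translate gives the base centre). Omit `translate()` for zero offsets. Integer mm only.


// leg_h = 422 - 26 = 396
translate([392, 425, 396]) cube([267, 354, 26]);
translate([405, 438, 0]) cylinder(h = 396, r = 13);
translate([646, 438, 0]) cylinder(h = 396, r = 13);
translate([405, 766, 0]) cylinder(h = 396, r = 13);
translate([646, 766, 0]) cylinder(h = 396, r = 13);


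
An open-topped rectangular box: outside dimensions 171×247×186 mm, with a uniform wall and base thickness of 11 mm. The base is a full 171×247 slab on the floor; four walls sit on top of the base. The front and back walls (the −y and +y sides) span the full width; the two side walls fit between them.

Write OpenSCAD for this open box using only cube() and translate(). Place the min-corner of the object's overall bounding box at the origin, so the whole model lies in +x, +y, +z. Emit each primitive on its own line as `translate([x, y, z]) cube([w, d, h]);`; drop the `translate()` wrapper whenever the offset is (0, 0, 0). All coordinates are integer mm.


cube([171, 247, 11]);
translate([0, 0, 11]) cube([171, 11, 175]);
translate([0, 236, 11]) cube([171, 11, 175]);
translate([0, 11, 11]) cube([11, 225, 175]);
translate([160, 11, 11]) cube([11, 225, 175]);


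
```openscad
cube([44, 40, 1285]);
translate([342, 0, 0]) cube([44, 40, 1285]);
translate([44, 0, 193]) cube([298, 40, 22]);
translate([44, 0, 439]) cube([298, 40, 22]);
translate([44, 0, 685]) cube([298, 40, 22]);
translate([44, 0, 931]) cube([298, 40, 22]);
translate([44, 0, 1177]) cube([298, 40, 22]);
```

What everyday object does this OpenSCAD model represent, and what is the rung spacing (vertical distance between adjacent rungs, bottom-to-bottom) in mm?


A ladder. The rung spacing is 246 mm.

Two tall 44×40 posts with 5 short bars between them — a ladder. Adjacent rungs sit at z = 193 and z = 439, so the spacing is 439 − 193 = 246 mm.


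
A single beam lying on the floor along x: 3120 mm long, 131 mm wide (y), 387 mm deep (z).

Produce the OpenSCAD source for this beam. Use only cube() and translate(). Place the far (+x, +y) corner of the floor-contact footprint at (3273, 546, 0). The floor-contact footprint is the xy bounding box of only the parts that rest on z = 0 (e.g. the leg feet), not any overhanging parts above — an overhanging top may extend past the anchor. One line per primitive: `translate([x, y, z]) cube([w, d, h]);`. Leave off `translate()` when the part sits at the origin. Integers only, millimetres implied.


translate([153, 415, 0]) cube([3120, 131, 387]);


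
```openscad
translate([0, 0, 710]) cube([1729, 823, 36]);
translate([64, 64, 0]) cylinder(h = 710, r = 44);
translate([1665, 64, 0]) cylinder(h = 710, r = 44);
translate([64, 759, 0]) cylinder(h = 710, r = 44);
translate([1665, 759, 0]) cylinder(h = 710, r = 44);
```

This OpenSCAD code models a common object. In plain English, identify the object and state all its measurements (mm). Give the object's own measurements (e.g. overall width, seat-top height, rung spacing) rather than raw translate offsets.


A rectangular dining table. The top is 1729×823×36 mm with its upper surface at z = 746 mm. It stands on four round legs of 88 mm diameter, each leg's bounding box inset 20 mm from the nearest pair of top edges, running from the floor to the underside of the top.


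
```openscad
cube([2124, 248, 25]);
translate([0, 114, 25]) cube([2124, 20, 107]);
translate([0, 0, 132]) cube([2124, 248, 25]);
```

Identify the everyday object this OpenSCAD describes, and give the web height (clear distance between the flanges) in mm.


An I-beam. The web height is 107 mm.

Two wide flanges with a thin centred web — an I-beam. Overall 157 mm minus two 25 mm flanges gives a web of 157 − 2·25 = 107 mm.


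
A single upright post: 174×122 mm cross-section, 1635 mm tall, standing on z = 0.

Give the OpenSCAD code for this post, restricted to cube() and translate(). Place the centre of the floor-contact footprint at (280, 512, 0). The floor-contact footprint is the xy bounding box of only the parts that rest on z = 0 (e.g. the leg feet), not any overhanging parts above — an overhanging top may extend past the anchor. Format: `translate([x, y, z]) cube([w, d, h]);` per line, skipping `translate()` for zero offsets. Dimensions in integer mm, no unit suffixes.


translate([193, 451, 0]) cube([174, 122, 1635]);


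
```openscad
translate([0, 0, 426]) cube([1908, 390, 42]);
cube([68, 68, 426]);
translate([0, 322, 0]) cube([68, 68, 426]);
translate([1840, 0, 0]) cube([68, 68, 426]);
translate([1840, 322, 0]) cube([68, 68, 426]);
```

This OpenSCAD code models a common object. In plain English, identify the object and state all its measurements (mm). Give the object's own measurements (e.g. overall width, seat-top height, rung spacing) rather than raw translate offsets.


A long wooden bench with a 1908 mm (x) × 390 mm (y) seat, 42 mm thick, its top surface 468 mm above the floor. Four 68 mm square legs at the seat corners, flush with the edges, run from z = 0 to the seat underside.


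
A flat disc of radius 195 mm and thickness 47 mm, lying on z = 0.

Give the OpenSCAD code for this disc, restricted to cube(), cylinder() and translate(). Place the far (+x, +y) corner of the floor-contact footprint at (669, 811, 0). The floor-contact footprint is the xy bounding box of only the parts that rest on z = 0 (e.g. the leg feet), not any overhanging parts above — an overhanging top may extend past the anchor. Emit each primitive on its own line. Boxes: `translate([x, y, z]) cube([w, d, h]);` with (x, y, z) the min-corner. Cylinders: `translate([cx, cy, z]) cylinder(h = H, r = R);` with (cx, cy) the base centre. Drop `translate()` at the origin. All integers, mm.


translate([474, 616, 0]) cylinder(h = 47, r = 195);


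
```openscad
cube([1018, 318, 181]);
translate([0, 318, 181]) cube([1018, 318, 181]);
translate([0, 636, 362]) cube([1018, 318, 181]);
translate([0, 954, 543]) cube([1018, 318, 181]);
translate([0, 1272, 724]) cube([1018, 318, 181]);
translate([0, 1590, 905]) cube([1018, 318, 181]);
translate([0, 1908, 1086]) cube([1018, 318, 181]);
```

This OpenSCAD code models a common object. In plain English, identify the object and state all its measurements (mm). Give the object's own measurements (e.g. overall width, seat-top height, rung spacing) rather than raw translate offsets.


A straight staircase of 7 solid steps. Each step is 1018 mm wide (x), 318 mm deep (y, the going) and 181 mm tall (the rise). The first step rests on the floor; each subsequent step sits one going further in +y and one rise higher in +z, directly behind and above the previous step with no overlap.


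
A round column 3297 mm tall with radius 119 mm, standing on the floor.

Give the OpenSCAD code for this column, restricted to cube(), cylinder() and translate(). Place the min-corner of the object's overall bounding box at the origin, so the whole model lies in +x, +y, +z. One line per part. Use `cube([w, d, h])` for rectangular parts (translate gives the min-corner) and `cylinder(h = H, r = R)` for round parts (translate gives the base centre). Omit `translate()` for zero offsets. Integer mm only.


translate([119, 119, 0]) cylinder(h = 3297, r = 119);


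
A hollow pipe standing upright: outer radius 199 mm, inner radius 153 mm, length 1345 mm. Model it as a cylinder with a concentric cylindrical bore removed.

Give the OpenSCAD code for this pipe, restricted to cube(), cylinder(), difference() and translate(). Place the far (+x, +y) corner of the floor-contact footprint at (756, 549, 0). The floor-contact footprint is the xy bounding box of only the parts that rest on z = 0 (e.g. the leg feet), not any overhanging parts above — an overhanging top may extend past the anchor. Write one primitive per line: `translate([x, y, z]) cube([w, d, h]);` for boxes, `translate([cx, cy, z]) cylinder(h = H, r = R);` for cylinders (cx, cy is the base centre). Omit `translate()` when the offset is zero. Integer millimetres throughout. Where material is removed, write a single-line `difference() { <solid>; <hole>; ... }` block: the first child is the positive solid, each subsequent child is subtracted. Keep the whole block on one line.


difference() { translate([557, 350, 0]) cylinder(h = 1345, r = 199); translate([557, 350, 0]) cylinder(h = 1345, r = 153); }


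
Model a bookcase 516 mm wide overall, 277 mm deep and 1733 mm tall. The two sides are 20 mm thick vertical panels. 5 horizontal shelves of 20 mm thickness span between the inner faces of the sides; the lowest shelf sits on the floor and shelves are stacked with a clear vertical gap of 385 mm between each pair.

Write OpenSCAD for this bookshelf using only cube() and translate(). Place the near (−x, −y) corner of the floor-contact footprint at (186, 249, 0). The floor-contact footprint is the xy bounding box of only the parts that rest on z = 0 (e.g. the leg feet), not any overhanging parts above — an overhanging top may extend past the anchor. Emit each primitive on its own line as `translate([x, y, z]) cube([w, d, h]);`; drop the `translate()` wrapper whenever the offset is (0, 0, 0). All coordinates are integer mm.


translate([186, 249, 0]) cube([20, 277, 1733]);
translate([682, 249, 0]) cube([20, 277, 1733]);
translate([206, 249, 0]) cube([476, 277, 20]);
translate([206, 249, 405]) cube([476, 277, 20]);
translate([206, 249, 810]) cube([476, 277, 20]);
translate([206, 249, 1215]) cube([476, 277, 20]);
translate([206, 249, 1620]) cube([476, 277, 20]);


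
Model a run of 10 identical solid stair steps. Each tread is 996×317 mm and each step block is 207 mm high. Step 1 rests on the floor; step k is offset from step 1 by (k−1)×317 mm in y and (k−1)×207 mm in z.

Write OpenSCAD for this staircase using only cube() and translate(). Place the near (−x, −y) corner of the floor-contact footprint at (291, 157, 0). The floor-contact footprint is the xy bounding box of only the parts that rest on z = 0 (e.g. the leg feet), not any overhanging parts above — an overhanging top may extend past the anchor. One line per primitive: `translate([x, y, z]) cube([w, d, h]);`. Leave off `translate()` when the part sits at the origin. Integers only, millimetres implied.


translate([291, 157, 0]) cube([996, 317, 207]);
translate([291, 474, 207]) cube([996, 317, 207]);
translate([291, 791, 414]) cube([996, 317, 207]);
translate([291, 1108, 621]) cube([996, 317, 207]);
translate([291, 1425, 828]) cube([996, 317, 207]);
translate([291, 1742, 1035]) cube([996, 317, 207]);
translate([291, 2059, 1242]) cube([996, 317, 207]);
translate([291, 2376, 1449]) cube([996, 317, 207]);
translate([291, 2693, 1656]) cube([996, 317, 207]);
translate([291, 3010, 1863]) cube([996, 317, 207]);


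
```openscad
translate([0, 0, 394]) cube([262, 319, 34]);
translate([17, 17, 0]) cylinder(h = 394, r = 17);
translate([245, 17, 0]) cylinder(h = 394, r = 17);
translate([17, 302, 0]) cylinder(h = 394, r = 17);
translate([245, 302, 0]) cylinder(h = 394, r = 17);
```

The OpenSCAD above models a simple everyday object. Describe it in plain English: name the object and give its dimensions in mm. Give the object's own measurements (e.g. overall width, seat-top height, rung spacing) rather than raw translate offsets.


A simple wooden stool: a rectangular seat 262 mm (x) by 319 mm (y), 34 mm thick, top face at z = 428 mm, on four round legs, each 34 mm in diameter. The legs rest on z = 0, each leg's axis is inset half a diameter from the nearest pair of seat edges (so the leg's bounding box is flush with the corner).


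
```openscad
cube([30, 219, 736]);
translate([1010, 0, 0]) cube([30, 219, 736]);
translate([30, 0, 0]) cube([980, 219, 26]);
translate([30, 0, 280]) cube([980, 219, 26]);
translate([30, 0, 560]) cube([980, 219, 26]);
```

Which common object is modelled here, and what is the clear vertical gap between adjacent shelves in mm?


A bookshelf. The clear shelf gap is 254 mm.

Two tall side panels with 3 horizontal boards between them — a bookshelf. The first two shelf undersides are at z = 0 and z = 280; with shelf thickness 26, the clear gap is 280 − 0 − 26 = 254 mm.


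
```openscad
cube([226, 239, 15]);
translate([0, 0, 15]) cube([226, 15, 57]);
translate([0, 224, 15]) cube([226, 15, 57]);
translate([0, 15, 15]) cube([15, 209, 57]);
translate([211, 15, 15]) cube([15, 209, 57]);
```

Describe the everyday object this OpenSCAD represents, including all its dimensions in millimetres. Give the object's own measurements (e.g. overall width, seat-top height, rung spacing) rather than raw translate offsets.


An open-topped rectangular box: outside dimensions 226×239×72 mm, with a uniform wall and base thickness of 15 mm. The base is a full 226×239 slab on the floor; four walls sit on top of the base. The front and back walls (the −y and +y sides) span the full width; the two side walls fit between them.


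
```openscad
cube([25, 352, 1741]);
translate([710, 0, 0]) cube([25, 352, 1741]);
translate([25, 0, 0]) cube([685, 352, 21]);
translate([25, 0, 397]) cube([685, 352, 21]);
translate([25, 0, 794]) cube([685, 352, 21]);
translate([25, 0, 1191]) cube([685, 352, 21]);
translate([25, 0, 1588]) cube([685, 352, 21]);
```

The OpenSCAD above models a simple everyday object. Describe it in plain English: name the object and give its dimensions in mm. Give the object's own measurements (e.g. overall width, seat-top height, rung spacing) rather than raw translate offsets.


An open bookshelf. Two side panels, each 25 mm thick, 352 mm deep and 1741 mm tall, stand 735 mm apart (outside-to-outside). Between them sit 5 shelves, each 21 mm thick and 352 mm deep, spanning the full gap between the sides. The bottom shelf rests on the floor (its underside at z = 0) and the clear gap between one shelf's top and the next shelf's underside is 376 mm.


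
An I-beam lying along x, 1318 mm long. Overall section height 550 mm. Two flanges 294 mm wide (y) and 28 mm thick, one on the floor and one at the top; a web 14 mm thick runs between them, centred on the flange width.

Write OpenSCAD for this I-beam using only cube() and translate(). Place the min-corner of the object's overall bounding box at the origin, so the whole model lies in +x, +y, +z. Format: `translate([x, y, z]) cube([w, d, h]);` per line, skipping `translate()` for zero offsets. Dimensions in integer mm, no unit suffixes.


cube([1318, 294, 28]);
translate([0, 140, 28]) cube([1318, 14, 494]);
translate([0, 0, 522]) cube([1318, 294, 28]);


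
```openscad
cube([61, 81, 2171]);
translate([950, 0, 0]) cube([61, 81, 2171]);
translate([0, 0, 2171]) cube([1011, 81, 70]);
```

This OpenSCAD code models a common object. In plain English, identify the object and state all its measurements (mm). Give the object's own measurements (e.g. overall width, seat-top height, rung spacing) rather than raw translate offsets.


A door frame. The clear opening is 889 mm wide and 2171 mm high. Two 61 mm wide jambs, 81 mm deep, stand either side of the opening from the floor to the top of the opening. A 70 mm thick head sits across the top of both jambs, spanning the full outside width of the frame.


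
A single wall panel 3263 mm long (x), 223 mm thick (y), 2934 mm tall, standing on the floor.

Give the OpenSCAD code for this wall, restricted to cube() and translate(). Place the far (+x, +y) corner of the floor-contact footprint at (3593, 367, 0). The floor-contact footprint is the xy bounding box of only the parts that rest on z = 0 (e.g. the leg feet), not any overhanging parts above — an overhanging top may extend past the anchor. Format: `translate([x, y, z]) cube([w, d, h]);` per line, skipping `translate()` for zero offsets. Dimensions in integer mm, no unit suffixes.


translate([330, 144, 0]) cube([3263, 223, 2934]);
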